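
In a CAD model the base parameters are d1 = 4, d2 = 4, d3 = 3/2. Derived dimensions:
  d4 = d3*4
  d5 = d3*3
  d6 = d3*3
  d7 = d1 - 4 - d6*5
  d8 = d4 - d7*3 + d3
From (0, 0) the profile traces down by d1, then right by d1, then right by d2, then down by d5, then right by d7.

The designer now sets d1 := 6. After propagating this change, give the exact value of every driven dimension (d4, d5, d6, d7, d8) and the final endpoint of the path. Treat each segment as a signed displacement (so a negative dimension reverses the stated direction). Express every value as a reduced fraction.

d4 = 6
d5 = 9/2
d6 = 9/2
d7 = -41/2
d8 = 69
endpoint = (-21/2, -21/2)

Apply edit: d1 := 6
  d4 = d3*4 = 6
  d5 = d3*3 = 9/2
  d6 = d3*3 = 9/2
  d7 = d1 - 4 - d6*5 = -41/2
  d8 = d4 - d7*3 + d3 = 69
Walk from origin (0, 0):
  seg 1: down by d1 = 6 → (0, -6)
  seg 2: right by d1 = 6 → (6, -6)
  seg 3: right by d2 = 4 → (10, -6)
  seg 4: down by d5 = 9/2 → (10, -21/2)
  seg 5: right by d7 = -41/2 → (-21/2, -21/2)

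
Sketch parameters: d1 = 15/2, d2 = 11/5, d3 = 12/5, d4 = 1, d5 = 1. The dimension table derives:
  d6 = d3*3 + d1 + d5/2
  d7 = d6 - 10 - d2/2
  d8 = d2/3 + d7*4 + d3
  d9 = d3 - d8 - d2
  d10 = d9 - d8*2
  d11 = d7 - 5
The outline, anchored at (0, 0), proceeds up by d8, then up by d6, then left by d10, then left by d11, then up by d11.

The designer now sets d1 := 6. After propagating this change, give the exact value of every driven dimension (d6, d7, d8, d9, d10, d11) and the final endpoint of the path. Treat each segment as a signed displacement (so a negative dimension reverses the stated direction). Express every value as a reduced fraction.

d6 = 137/10
d7 = 13/5
d8 = 203/15
d9 = -40/3
d10 = -202/5
d11 = -12/5
endpoint = (214/5, 149/6)

Apply edit: d1 := 6
  d6 = d3*3 + d1 + d5/2 = 137/10
  d7 = d6 - 10 - d2/2 = 13/5
  d8 = d2/3 + d7*4 + d3 = 203/15
  d9 = d3 - d8 - d2 = -40/3
  d10 = d9 - d8*2 = -202/5
  d11 = d7 - 5 = -12/5
Walk from origin (0, 0):
  seg 1: up by d8 = 203/15 → (0, 203/15)
  seg 2: up by d6 = 137/10 → (0, 817/30)
  seg 3: left by d10 = -202/5 → (202/5, 817/30)
  seg 4: left by d11 = -12/5 → (214/5, 817/30)
  seg 5: up by d11 = -12/5 → (214/5, 149/6)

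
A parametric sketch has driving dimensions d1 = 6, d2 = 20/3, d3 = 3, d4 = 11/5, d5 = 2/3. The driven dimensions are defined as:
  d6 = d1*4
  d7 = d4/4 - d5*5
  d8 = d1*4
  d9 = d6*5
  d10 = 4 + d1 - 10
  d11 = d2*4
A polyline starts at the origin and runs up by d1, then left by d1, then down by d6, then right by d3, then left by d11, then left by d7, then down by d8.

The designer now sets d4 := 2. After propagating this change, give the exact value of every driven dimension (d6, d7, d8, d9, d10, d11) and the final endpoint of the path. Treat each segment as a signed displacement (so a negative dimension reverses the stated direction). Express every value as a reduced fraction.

Apply edit: d4 := 2
  d6 = d1*4 = 24
  d7 = d4/4 - d5*5 = -17/6
  d8 = d1*4 = 24
  d9 = d6*5 = 120
  d10 = 4 + d1 - 10 = 0
  d11 = d2*4 = 80/3
Walk from origin (0, 0):
  seg 1: up by d1 = 6 → (0, 6)
  seg 2: left by d1 = 6 → (-6, 6)
  seg 3: down by d6 = 24 → (-6, -18)
  seg 4: right by d3 = 3 → (-3, -18)
  seg 5: left by d11 = 80/3 → (-89/3, -18)
  seg 6: left by d7 = -17/6 → (-161/6, -18)
  seg 7: down by d8 = 24 → (-161/6, -42)

d6 = 24
d7 = -17/6
d8 = 24
d9 = 120
d10 = 0
d11 = 80/3
endpoint = (-161/6, -42)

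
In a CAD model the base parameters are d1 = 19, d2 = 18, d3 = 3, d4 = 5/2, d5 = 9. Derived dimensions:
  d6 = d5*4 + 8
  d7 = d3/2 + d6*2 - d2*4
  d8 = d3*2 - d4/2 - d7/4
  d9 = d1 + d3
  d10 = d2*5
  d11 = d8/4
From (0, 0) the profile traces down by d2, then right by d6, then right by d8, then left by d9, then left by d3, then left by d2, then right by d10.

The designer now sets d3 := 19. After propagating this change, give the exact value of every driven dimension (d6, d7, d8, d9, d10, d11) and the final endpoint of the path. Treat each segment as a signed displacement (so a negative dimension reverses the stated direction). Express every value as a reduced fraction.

d6 = 44
d7 = 51/2
d8 = 243/8
d9 = 38
d10 = 90
d11 = 243/32
endpoint = (715/8, -18)

Apply edit: d3 := 19
  d6 = d5*4 + 8 = 44
  d7 = d3/2 + d6*2 - d2*4 = 51/2
  d8 = d3*2 - d4/2 - d7/4 = 243/8
  d9 = d1 + d3 = 38
  d10 = d2*5 = 90
  d11 = d8/4 = 243/32
Walk from origin (0, 0):
  seg 1: down by d2 = 18 → (0, -18)
  seg 2: right by d6 = 44 → (44, -18)
  seg 3: right by d8 = 243/8 → (595/8, -18)
  seg 4: left by d9 = 38 → (291/8, -18)
  seg 5: left by d3 = 19 → (139/8, -18)
  seg 6: left by d2 = 18 → (-5/8, -18)
  seg 7: right by d10 = 90 → (715/8, -18)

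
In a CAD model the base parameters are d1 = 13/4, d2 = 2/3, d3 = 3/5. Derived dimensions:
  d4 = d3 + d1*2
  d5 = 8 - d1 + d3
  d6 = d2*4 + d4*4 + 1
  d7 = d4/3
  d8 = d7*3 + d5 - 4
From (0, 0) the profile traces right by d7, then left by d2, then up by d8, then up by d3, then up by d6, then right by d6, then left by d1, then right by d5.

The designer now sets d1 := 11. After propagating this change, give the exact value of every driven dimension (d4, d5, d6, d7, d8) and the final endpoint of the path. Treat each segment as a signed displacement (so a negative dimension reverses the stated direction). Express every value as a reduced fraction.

d4 = 113/5
d5 = -12/5
d6 = 1411/15
d7 = 113/15
d8 = 81/5
endpoint = (1313/15, 1663/15)

Apply edit: d1 := 11
  d4 = d3 + d1*2 = 113/5
  d5 = 8 - d1 + d3 = -12/5
  d6 = d2*4 + d4*4 + 1 = 1411/15
  d7 = d4/3 = 113/15
  d8 = d7*3 + d5 - 4 = 81/5
Walk from origin (0, 0):
  seg 1: right by d7 = 113/15 → (113/15, 0)
  seg 2: left by d2 = 2/3 → (103/15, 0)
  seg 3: up by d8 = 81/5 → (103/15, 81/5)
  seg 4: up by d3 = 3/5 → (103/15, 84/5)
  seg 5: up by d6 = 1411/15 → (103/15, 1663/15)
  seg 6: right by d6 = 1411/15 → (1514/15, 1663/15)
  seg 7: left by d1 = 11 → (1349/15, 1663/15)
  seg 8: right by d5 = -12/5 → (1313/15, 1663/15)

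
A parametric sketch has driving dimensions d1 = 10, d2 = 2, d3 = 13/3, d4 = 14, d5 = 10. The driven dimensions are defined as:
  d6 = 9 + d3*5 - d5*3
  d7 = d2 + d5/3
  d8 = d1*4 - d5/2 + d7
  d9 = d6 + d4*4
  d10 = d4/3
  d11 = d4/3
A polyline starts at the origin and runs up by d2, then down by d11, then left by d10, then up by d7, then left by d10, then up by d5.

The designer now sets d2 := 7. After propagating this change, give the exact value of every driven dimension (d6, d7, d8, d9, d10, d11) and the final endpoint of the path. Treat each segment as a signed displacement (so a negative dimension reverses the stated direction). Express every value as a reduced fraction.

Apply edit: d2 := 7
  d6 = 9 + d3*5 - d5*3 = 2/3
  d7 = d2 + d5/3 = 31/3
  d8 = d1*4 - d5/2 + d7 = 136/3
  d9 = d6 + d4*4 = 170/3
  d10 = d4/3 = 14/3
  d11 = d4/3 = 14/3
Walk from origin (0, 0):
  seg 1: up by d2 = 7 → (0, 7)
  seg 2: down by d11 = 14/3 → (0, 7/3)
  seg 3: left by d10 = 14/3 → (-14/3, 7/3)
  seg 4: up by d7 = 31/3 → (-14/3, 38/3)
  seg 5: left by d10 = 14/3 → (-28/3, 38/3)
  seg 6: up by d5 = 10 → (-28/3, 68/3)

d6 = 2/3
d7 = 31/3
d8 = 136/3
d9 = 170/3
d10 = 14/3
d11 = 14/3
endpoint = (-28/3, 68/3)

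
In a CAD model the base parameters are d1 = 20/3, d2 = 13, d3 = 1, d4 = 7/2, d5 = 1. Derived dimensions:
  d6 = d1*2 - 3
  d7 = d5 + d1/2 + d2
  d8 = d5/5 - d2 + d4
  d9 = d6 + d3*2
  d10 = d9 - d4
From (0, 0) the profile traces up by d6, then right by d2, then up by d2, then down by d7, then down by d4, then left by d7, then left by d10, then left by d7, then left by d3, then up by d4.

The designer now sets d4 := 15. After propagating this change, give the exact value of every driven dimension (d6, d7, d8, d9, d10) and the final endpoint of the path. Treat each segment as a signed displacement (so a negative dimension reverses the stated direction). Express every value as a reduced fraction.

Apply edit: d4 := 15
  d6 = d1*2 - 3 = 31/3
  d7 = d5 + d1/2 + d2 = 52/3
  d8 = d5/5 - d2 + d4 = 11/5
  d9 = d6 + d3*2 = 37/3
  d10 = d9 - d4 = -8/3
Walk from origin (0, 0):
  seg 1: up by d6 = 31/3 → (0, 31/3)
  seg 2: right by d2 = 13 → (13, 31/3)
  seg 3: up by d2 = 13 → (13, 70/3)
  seg 4: down by d7 = 52/3 → (13, 6)
  seg 5: down by d4 = 15 → (13, -9)
  seg 6: left by d7 = 52/3 → (-13/3, -9)
  seg 7: left by d10 = -8/3 → (-5/3, -9)
  seg 8: left by d7 = 52/3 → (-19, -9)
  seg 9: left by d3 = 1 → (-20, -9)
  seg 10: up by d4 = 15 → (-20, 6)

d6 = 31/3
d7 = 52/3
d8 = 11/5
d9 = 37/3
d10 = -8/3
endpoint = (-20, 6)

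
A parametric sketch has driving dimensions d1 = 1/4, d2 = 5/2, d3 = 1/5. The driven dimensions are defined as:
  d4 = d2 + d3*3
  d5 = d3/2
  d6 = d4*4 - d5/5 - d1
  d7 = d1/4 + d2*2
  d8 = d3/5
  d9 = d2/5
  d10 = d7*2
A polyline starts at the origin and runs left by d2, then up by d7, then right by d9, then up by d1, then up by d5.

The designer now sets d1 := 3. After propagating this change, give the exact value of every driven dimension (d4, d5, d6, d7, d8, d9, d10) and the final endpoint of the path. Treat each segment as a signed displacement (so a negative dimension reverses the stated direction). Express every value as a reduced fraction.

Apply edit: d1 := 3
  d4 = d2 + d3*3 = 31/10
  d5 = d3/2 = 1/10
  d6 = d4*4 - d5/5 - d1 = 469/50
  d7 = d1/4 + d2*2 = 23/4
  d8 = d3/5 = 1/25
  d9 = d2/5 = 1/2
  d10 = d7*2 = 23/2
Walk from origin (0, 0):
  seg 1: left by d2 = 5/2 → (-5/2, 0)
  seg 2: up by d7 = 23/4 → (-5/2, 23/4)
  seg 3: right by d9 = 1/2 → (-2, 23/4)
  seg 4: up by d1 = 3 → (-2, 35/4)
  seg 5: up by d5 = 1/10 → (-2, 177/20)

d4 = 31/10
d5 = 1/10
d6 = 469/50
d7 = 23/4
d8 = 1/25
d9 = 1/2
d10 = 23/2
endpoint = (-2, 177/20)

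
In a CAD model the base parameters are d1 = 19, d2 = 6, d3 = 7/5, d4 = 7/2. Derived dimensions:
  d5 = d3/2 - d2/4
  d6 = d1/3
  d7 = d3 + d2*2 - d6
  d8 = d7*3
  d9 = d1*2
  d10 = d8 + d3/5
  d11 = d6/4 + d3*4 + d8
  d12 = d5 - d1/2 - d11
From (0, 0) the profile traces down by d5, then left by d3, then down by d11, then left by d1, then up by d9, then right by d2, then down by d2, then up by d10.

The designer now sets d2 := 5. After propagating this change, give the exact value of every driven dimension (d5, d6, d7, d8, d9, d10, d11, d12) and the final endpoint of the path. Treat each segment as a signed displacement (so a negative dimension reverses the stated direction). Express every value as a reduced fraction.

d5 = -11/20
d6 = 19/3
d7 = 76/15
d8 = 76/5
d9 = 38
d10 = 387/25
d11 = 1343/60
d12 = -973/30
endpoint = (-77/5, 3997/150)

Apply edit: d2 := 5
  d5 = d3/2 - d2/4 = -11/20
  d6 = d1/3 = 19/3
  d7 = d3 + d2*2 - d6 = 76/15
  d8 = d7*3 = 76/5
  d9 = d1*2 = 38
  d10 = d8 + d3/5 = 387/25
  d11 = d6/4 + d3*4 + d8 = 1343/60
  d12 = d5 - d1/2 - d11 = -973/30
Walk from origin (0, 0):
  seg 1: down by d5 = -11/20 → (0, 11/20)
  seg 2: left by d3 = 7/5 → (-7/5, 11/20)
  seg 3: down by d11 = 1343/60 → (-7/5, -131/6)
  seg 4: left by d1 = 19 → (-102/5, -131/6)
  seg 5: up by d9 = 38 → (-102/5, 97/6)
  seg 6: right by d2 = 5 → (-77/5, 97/6)
  seg 7: down by d2 = 5 → (-77/5, 67/6)
  seg 8: up by d10 = 387/25 → (-77/5, 3997/150)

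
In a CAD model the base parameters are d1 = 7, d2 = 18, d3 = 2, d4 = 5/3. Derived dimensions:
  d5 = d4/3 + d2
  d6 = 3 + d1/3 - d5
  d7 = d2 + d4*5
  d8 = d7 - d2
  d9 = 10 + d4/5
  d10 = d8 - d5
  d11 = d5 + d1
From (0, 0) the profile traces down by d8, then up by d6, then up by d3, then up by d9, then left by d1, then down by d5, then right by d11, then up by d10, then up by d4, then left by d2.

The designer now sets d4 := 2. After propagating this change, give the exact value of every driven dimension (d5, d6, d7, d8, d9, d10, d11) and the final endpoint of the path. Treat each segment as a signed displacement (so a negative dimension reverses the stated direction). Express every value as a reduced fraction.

d5 = 56/3
d6 = -40/3
d7 = 28
d8 = 10
d9 = 52/5
d10 = -26/3
d11 = 77/3
endpoint = (2/3, -544/15)

Apply edit: d4 := 2
  d5 = d4/3 + d2 = 56/3
  d6 = 3 + d1/3 - d5 = -40/3
  d7 = d2 + d4*5 = 28
  d8 = d7 - d2 = 10
  d9 = 10 + d4/5 = 52/5
  d10 = d8 - d5 = -26/3
  d11 = d5 + d1 = 77/3
Walk from origin (0, 0):
  seg 1: down by d8 = 10 → (0, -10)
  seg 2: up by d6 = -40/3 → (0, -70/3)
  seg 3: up by d3 = 2 → (0, -64/3)
  seg 4: up by d9 = 52/5 → (0, -164/15)
  seg 5: left by d1 = 7 → (-7, -164/15)
  seg 6: down by d5 = 56/3 → (-7, -148/5)
  seg 7: right by d11 = 77/3 → (56/3, -148/5)
  seg 8: up by d10 = -26/3 → (56/3, -574/15)
  seg 9: up by d4 = 2 → (56/3, -544/15)
  seg 10: left by d2 = 18 → (2/3, -544/15)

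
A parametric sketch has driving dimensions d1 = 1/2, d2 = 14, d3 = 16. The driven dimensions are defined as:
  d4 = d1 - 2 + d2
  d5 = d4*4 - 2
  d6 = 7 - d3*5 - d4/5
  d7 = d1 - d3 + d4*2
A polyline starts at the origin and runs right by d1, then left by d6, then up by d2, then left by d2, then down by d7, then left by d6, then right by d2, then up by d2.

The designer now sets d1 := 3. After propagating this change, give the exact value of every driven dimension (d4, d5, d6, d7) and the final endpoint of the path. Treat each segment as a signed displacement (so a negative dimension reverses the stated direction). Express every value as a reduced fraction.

d4 = 15
d5 = 58
d6 = -76
d7 = 17
endpoint = (155, 11)

Apply edit: d1 := 3
  d4 = d1 - 2 + d2 = 15
  d5 = d4*4 - 2 = 58
  d6 = 7 - d3*5 - d4/5 = -76
  d7 = d1 - d3 + d4*2 = 17
Walk from origin (0, 0):
  seg 1: right by d1 = 3 → (3, 0)
  seg 2: left by d6 = -76 → (79, 0)
  seg 3: up by d2 = 14 → (79, 14)
  seg 4: left by d2 = 14 → (65, 14)
  seg 5: down by d7 = 17 → (65, -3)
  seg 6: left by d6 = -76 → (141, -3)
  seg 7: right by d2 = 14 → (155, -3)
  seg 8: up by d2 = 14 → (155, 11)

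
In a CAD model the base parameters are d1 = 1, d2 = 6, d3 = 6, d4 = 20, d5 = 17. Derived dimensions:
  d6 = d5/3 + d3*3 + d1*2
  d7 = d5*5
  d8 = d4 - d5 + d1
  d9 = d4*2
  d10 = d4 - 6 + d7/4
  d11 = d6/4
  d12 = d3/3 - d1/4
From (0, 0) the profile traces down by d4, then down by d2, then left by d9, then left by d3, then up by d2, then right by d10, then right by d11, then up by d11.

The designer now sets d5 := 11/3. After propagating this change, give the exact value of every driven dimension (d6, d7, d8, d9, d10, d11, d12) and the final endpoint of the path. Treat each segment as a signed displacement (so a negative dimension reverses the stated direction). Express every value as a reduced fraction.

Apply edit: d5 := 11/3
  d6 = d5/3 + d3*3 + d1*2 = 191/9
  d7 = d5*5 = 55/3
  d8 = d4 - d5 + d1 = 52/3
  d9 = d4*2 = 40
  d10 = d4 - 6 + d7/4 = 223/12
  d11 = d6/4 = 191/36
  d12 = d3/3 - d1/4 = 7/4
Walk from origin (0, 0):
  seg 1: down by d4 = 20 → (0, -20)
  seg 2: down by d2 = 6 → (0, -26)
  seg 3: left by d9 = 40 → (-40, -26)
  seg 4: left by d3 = 6 → (-46, -26)
  seg 5: up by d2 = 6 → (-46, -20)
  seg 6: right by d10 = 223/12 → (-329/12, -20)
  seg 7: right by d11 = 191/36 → (-199/9, -20)
  seg 8: up by d11 = 191/36 → (-199/9, -529/36)

d6 = 191/9
d7 = 55/3
d8 = 52/3
d9 = 40
d10 = 223/12
d11 = 191/36
d12 = 7/4
endpoint = (-199/9, -529/36)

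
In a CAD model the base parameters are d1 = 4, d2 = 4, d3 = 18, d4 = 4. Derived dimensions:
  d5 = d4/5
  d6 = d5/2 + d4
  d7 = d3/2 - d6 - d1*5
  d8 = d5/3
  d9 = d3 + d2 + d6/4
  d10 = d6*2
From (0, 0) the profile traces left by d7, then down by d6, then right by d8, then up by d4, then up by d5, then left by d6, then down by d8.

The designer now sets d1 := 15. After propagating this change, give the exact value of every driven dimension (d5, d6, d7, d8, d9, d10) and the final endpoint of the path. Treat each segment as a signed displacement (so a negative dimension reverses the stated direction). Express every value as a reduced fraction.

d5 = 4/5
d6 = 22/5
d7 = -352/5
d8 = 4/15
d9 = 231/10
d10 = 44/5
endpoint = (994/15, 2/15)

Apply edit: d1 := 15
  d5 = d4/5 = 4/5
  d6 = d5/2 + d4 = 22/5
  d7 = d3/2 - d6 - d1*5 = -352/5
  d8 = d5/3 = 4/15
  d9 = d3 + d2 + d6/4 = 231/10
  d10 = d6*2 = 44/5
Walk from origin (0, 0):
  seg 1: left by d7 = -352/5 → (352/5, 0)
  seg 2: down by d6 = 22/5 → (352/5, -22/5)
  seg 3: right by d8 = 4/15 → (212/3, -22/5)
  seg 4: up by d4 = 4 → (212/3, -2/5)
  seg 5: up by d5 = 4/5 → (212/3, 2/5)
  seg 6: left by d6 = 22/5 → (994/15, 2/5)
  seg 7: down by d8 = 4/15 → (994/15, 2/15)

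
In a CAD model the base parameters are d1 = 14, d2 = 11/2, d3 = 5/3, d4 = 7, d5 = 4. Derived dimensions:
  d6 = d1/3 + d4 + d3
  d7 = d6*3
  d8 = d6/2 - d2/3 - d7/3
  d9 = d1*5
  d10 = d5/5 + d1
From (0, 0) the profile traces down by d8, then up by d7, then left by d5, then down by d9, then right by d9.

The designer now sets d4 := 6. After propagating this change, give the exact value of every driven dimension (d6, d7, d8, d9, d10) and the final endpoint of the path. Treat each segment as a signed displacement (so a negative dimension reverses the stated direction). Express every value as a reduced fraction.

Apply edit: d4 := 6
  d6 = d1/3 + d4 + d3 = 37/3
  d7 = d6*3 = 37
  d8 = d6/2 - d2/3 - d7/3 = -8
  d9 = d1*5 = 70
  d10 = d5/5 + d1 = 74/5
Walk from origin (0, 0):
  seg 1: down by d8 = -8 → (0, 8)
  seg 2: up by d7 = 37 → (0, 45)
  seg 3: left by d5 = 4 → (-4, 45)
  seg 4: down by d9 = 70 → (-4, -25)
  seg 5: right by d9 = 70 → (66, -25)

d6 = 37/3
d7 = 37
d8 = -8
d9 = 70
d10 = 74/5
endpoint = (66, -25)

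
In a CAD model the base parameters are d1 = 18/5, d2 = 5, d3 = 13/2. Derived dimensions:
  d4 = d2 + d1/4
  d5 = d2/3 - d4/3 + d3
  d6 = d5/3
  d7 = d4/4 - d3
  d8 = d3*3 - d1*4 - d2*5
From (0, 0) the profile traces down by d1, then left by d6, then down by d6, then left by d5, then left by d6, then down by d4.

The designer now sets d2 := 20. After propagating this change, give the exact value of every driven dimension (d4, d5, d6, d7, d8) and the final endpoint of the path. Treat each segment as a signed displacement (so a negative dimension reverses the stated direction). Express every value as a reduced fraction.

d4 = 209/10
d5 = 31/5
d6 = 31/15
d7 = -51/40
d8 = -949/10
endpoint = (-31/3, -797/30)

Apply edit: d2 := 20
  d4 = d2 + d1/4 = 209/10
  d5 = d2/3 - d4/3 + d3 = 31/5
  d6 = d5/3 = 31/15
  d7 = d4/4 - d3 = -51/40
  d8 = d3*3 - d1*4 - d2*5 = -949/10
Walk from origin (0, 0):
  seg 1: down by d1 = 18/5 → (0, -18/5)
  seg 2: left by d6 = 31/15 → (-31/15, -18/5)
  seg 3: down by d6 = 31/15 → (-31/15, -17/3)
  seg 4: left by d5 = 31/5 → (-124/15, -17/3)
  seg 5: left by d6 = 31/15 → (-31/3, -17/3)
  seg 6: down by d4 = 209/10 → (-31/3, -797/30)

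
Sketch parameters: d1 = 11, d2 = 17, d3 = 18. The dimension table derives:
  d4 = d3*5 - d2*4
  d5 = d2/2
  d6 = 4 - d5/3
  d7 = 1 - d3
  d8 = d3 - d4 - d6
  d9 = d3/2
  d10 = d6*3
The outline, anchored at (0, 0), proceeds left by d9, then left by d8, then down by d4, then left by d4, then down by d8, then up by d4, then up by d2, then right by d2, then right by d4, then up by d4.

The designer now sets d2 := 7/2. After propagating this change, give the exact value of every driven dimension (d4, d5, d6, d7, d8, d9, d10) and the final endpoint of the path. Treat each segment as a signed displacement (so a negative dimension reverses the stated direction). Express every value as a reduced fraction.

d4 = 76
d5 = 7/4
d6 = 41/12
d7 = -17
d8 = -737/12
d9 = 9
d10 = 41/4
endpoint = (671/12, 1691/12)

Apply edit: d2 := 7/2
  d4 = d3*5 - d2*4 = 76
  d5 = d2/2 = 7/4
  d6 = 4 - d5/3 = 41/12
  d7 = 1 - d3 = -17
  d8 = d3 - d4 - d6 = -737/12
  d9 = d3/2 = 9
  d10 = d6*3 = 41/4
Walk from origin (0, 0):
  seg 1: left by d9 = 9 → (-9, 0)
  seg 2: left by d8 = -737/12 → (629/12, 0)
  seg 3: down by d4 = 76 → (629/12, -76)
  seg 4: left by d4 = 76 → (-283/12, -76)
  seg 5: down by d8 = -737/12 → (-283/12, -175/12)
  seg 6: up by d4 = 76 → (-283/12, 737/12)
  seg 7: up by d2 = 7/2 → (-283/12, 779/12)
  seg 8: right by d2 = 7/2 → (-241/12, 779/12)
  seg 9: right by d4 = 76 → (671/12, 779/12)
  seg 10: up by d4 = 76 → (671/12, 1691/12)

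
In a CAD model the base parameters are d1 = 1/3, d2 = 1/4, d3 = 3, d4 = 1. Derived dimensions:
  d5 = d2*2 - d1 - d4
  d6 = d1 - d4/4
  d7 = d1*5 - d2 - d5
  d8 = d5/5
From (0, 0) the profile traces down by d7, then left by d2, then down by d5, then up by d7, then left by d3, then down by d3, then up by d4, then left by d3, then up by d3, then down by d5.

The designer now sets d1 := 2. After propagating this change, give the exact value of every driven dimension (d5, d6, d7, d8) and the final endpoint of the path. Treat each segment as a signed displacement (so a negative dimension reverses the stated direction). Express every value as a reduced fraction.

d5 = -5/2
d6 = 7/4
d7 = 49/4
d8 = -1/2
endpoint = (-25/4, 6)

Apply edit: d1 := 2
  d5 = d2*2 - d1 - d4 = -5/2
  d6 = d1 - d4/4 = 7/4
  d7 = d1*5 - d2 - d5 = 49/4
  d8 = d5/5 = -1/2
Walk from origin (0, 0):
  seg 1: down by d7 = 49/4 → (0, -49/4)
  seg 2: left by d2 = 1/4 → (-1/4, -49/4)
  seg 3: down by d5 = -5/2 → (-1/4, -39/4)
  seg 4: up by d7 = 49/4 → (-1/4, 5/2)
  seg 5: left by d3 = 3 → (-13/4, 5/2)
  seg 6: down by d3 = 3 → (-13/4, -1/2)
  seg 7: up by d4 = 1 → (-13/4, 1/2)
  seg 8: left by d3 = 3 → (-25/4, 1/2)
  seg 9: up by d3 = 3 → (-25/4, 7/2)
  seg 10: down by d5 = -5/2 → (-25/4, 6)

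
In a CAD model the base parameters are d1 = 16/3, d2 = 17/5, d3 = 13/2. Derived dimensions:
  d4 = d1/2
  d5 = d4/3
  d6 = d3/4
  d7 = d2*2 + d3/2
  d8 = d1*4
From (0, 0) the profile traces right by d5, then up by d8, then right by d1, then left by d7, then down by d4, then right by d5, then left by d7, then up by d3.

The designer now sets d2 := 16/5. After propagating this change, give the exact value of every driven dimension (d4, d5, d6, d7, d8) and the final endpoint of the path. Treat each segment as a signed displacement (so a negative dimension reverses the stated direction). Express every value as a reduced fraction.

Apply edit: d2 := 16/5
  d4 = d1/2 = 8/3
  d5 = d4/3 = 8/9
  d6 = d3/4 = 13/8
  d7 = d2*2 + d3/2 = 193/20
  d8 = d1*4 = 64/3
Walk from origin (0, 0):
  seg 1: right by d5 = 8/9 → (8/9, 0)
  seg 2: up by d8 = 64/3 → (8/9, 64/3)
  seg 3: right by d1 = 16/3 → (56/9, 64/3)
  seg 4: left by d7 = 193/20 → (-617/180, 64/3)
  seg 5: down by d4 = 8/3 → (-617/180, 56/3)
  seg 6: right by d5 = 8/9 → (-457/180, 56/3)
  seg 7: left by d7 = 193/20 → (-1097/90, 56/3)
  seg 8: up by d3 = 13/2 → (-1097/90, 151/6)

d4 = 8/3
d5 = 8/9
d6 = 13/8
d7 = 193/20
d8 = 64/3
endpoint = (-1097/90, 151/6)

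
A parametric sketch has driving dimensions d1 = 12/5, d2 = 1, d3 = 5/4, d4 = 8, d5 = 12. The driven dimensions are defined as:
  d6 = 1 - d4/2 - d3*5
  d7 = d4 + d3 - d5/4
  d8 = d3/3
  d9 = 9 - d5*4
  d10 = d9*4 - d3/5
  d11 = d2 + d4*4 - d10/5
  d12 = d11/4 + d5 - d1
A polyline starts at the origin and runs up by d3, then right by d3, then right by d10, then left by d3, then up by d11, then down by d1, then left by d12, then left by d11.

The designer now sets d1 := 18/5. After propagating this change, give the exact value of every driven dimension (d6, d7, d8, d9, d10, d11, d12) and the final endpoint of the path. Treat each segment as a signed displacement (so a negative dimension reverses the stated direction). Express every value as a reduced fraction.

d6 = -37/4
d7 = 25/4
d8 = 5/12
d9 = -39
d10 = -625/4
d11 = 257/4
d12 = 1957/80
endpoint = (-19597/80, 619/10)

Apply edit: d1 := 18/5
  d6 = 1 - d4/2 - d3*5 = -37/4
  d7 = d4 + d3 - d5/4 = 25/4
  d8 = d3/3 = 5/12
  d9 = 9 - d5*4 = -39
  d10 = d9*4 - d3/5 = -625/4
  d11 = d2 + d4*4 - d10/5 = 257/4
  d12 = d11/4 + d5 - d1 = 1957/80
Walk from origin (0, 0):
  seg 1: up by d3 = 5/4 → (0, 5/4)
  seg 2: right by d3 = 5/4 → (5/4, 5/4)
  seg 3: right by d10 = -625/4 → (-155, 5/4)
  seg 4: left by d3 = 5/4 → (-625/4, 5/4)
  seg 5: up by d11 = 257/4 → (-625/4, 131/2)
  seg 6: down by d1 = 18/5 → (-625/4, 619/10)
  seg 7: left by d12 = 1957/80 → (-14457/80, 619/10)
  seg 8: left by d11 = 257/4 → (-19597/80, 619/10)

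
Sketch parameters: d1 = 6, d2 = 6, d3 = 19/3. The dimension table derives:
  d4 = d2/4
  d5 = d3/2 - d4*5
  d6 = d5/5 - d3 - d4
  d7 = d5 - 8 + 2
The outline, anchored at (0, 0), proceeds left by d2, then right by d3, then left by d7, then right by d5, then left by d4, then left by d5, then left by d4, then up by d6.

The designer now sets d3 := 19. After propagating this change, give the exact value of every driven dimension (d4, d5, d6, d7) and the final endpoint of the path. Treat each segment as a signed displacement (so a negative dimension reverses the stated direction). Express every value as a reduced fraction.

Apply edit: d3 := 19
  d4 = d2/4 = 3/2
  d5 = d3/2 - d4*5 = 2
  d6 = d5/5 - d3 - d4 = -201/10
  d7 = d5 - 8 + 2 = -4
Walk from origin (0, 0):
  seg 1: left by d2 = 6 → (-6, 0)
  seg 2: right by d3 = 19 → (13, 0)
  seg 3: left by d7 = -4 → (17, 0)
  seg 4: right by d5 = 2 → (19, 0)
  seg 5: left by d4 = 3/2 → (35/2, 0)
  seg 6: left by d5 = 2 → (31/2, 0)
  seg 7: left by d4 = 3/2 → (14, 0)
  seg 8: up by d6 = -201/10 → (14, -201/10)

d4 = 3/2
d5 = 2
d6 = -201/10
d7 = -4
endpoint = (14, -201/10)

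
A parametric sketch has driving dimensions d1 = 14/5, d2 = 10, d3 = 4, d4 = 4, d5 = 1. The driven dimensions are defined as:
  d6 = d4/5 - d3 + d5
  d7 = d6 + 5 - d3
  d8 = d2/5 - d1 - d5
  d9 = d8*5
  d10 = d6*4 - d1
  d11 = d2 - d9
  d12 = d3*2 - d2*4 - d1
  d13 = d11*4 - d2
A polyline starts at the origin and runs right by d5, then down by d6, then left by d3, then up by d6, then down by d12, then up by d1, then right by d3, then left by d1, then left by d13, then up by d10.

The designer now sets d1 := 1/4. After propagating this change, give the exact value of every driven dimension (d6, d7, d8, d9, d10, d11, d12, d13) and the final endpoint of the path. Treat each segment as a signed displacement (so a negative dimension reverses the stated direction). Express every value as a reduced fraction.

d6 = -11/5
d7 = -6/5
d8 = 3/4
d9 = 15/4
d10 = -181/20
d11 = 25/4
d12 = -129/4
d13 = 15
endpoint = (-57/4, 469/20)

Apply edit: d1 := 1/4
  d6 = d4/5 - d3 + d5 = -11/5
  d7 = d6 + 5 - d3 = -6/5
  d8 = d2/5 - d1 - d5 = 3/4
  d9 = d8*5 = 15/4
  d10 = d6*4 - d1 = -181/20
  d11 = d2 - d9 = 25/4
  d12 = d3*2 - d2*4 - d1 = -129/4
  d13 = d11*4 - d2 = 15
Walk from origin (0, 0):
  seg 1: right by d5 = 1 → (1, 0)
  seg 2: down by d6 = -11/5 → (1, 11/5)
  seg 3: left by d3 = 4 → (-3, 11/5)
  seg 4: up by d6 = -11/5 → (-3, 0)
  seg 5: down by d12 = -129/4 → (-3, 129/4)
  seg 6: up by d1 = 1/4 → (-3, 65/2)
  seg 7: right by d3 = 4 → (1, 65/2)
  seg 8: left by d1 = 1/4 → (3/4, 65/2)
  seg 9: left by d13 = 15 → (-57/4, 65/2)
  seg 10: up by d10 = -181/20 → (-57/4, 469/20)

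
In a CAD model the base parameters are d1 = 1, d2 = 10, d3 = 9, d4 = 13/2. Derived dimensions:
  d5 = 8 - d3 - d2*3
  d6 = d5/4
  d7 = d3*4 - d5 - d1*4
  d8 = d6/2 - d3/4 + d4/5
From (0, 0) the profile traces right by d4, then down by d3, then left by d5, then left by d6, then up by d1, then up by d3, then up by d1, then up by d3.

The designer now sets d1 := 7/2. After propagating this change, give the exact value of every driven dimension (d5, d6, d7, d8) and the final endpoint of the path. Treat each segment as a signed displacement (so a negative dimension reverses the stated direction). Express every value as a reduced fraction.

Apply edit: d1 := 7/2
  d5 = 8 - d3 - d2*3 = -31
  d6 = d5/4 = -31/4
  d7 = d3*4 - d5 - d1*4 = 53
  d8 = d6/2 - d3/4 + d4/5 = -193/40
Walk from origin (0, 0):
  seg 1: right by d4 = 13/2 → (13/2, 0)
  seg 2: down by d3 = 9 → (13/2, -9)
  seg 3: left by d5 = -31 → (75/2, -9)
  seg 4: left by d6 = -31/4 → (181/4, -9)
  seg 5: up by d1 = 7/2 → (181/4, -11/2)
  seg 6: up by d3 = 9 → (181/4, 7/2)
  seg 7: up by d1 = 7/2 → (181/4, 7)
  seg 8: up by d3 = 9 → (181/4, 16)

d5 = -31
d6 = -31/4
d7 = 53
d8 = -193/40
endpoint = (181/4, 16)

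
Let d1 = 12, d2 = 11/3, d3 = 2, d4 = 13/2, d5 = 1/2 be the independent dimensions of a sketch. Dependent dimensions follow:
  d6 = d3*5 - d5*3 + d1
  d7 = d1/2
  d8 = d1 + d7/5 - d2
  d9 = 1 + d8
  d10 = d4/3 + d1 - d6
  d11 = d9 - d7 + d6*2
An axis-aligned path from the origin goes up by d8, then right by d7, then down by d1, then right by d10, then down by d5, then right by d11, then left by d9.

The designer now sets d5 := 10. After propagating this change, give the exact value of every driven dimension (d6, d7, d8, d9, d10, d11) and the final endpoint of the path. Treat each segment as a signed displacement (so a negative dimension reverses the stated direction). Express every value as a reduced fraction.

Apply edit: d5 := 10
  d6 = d3*5 - d5*3 + d1 = -8
  d7 = d1/2 = 6
  d8 = d1 + d7/5 - d2 = 143/15
  d9 = 1 + d8 = 158/15
  d10 = d4/3 + d1 - d6 = 133/6
  d11 = d9 - d7 + d6*2 = -172/15
Walk from origin (0, 0):
  seg 1: up by d8 = 143/15 → (0, 143/15)
  seg 2: right by d7 = 6 → (6, 143/15)
  seg 3: down by d1 = 12 → (6, -37/15)
  seg 4: right by d10 = 133/6 → (169/6, -37/15)
  seg 5: down by d5 = 10 → (169/6, -187/15)
  seg 6: right by d11 = -172/15 → (167/10, -187/15)
  seg 7: left by d9 = 158/15 → (37/6, -187/15)

d6 = -8
d7 = 6
d8 = 143/15
d9 = 158/15
d10 = 133/6
d11 = -172/15
endpoint = (37/6, -187/15)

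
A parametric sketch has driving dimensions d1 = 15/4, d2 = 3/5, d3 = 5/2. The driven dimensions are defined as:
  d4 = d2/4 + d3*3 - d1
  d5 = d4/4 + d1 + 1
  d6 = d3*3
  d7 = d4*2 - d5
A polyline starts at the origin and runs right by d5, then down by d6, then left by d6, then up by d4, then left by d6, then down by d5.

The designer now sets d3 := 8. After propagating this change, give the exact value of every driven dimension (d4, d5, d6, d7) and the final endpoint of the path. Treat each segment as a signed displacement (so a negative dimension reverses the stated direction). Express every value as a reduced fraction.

d4 = 102/5
d5 = 197/20
d6 = 24
d7 = 619/20
endpoint = (-763/20, -269/20)

Apply edit: d3 := 8
  d4 = d2/4 + d3*3 - d1 = 102/5
  d5 = d4/4 + d1 + 1 = 197/20
  d6 = d3*3 = 24
  d7 = d4*2 - d5 = 619/20
Walk from origin (0, 0):
  seg 1: right by d5 = 197/20 → (197/20, 0)
  seg 2: down by d6 = 24 → (197/20, -24)
  seg 3: left by d6 = 24 → (-283/20, -24)
  seg 4: up by d4 = 102/5 → (-283/20, -18/5)
  seg 5: left by d6 = 24 → (-763/20, -18/5)
  seg 6: down by d5 = 197/20 → (-763/20, -269/20)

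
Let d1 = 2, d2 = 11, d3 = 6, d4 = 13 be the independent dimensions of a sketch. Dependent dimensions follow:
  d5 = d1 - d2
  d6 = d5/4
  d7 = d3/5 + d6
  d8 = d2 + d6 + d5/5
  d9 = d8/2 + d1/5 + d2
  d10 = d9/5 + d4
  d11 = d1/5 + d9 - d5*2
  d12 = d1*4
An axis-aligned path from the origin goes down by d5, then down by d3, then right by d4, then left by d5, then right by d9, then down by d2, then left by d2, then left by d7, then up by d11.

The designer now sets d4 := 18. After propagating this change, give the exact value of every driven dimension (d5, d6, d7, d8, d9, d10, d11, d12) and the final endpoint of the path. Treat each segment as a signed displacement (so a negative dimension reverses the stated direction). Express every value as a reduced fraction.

Apply edit: d4 := 18
  d5 = d1 - d2 = -9
  d6 = d5/4 = -9/4
  d7 = d3/5 + d6 = -21/20
  d8 = d2 + d6 + d5/5 = 139/20
  d9 = d8/2 + d1/5 + d2 = 119/8
  d10 = d9/5 + d4 = 839/40
  d11 = d1/5 + d9 - d5*2 = 1331/40
  d12 = d1*4 = 8
Walk from origin (0, 0):
  seg 1: down by d5 = -9 → (0, 9)
  seg 2: down by d3 = 6 → (0, 3)
  seg 3: right by d4 = 18 → (18, 3)
  seg 4: left by d5 = -9 → (27, 3)
  seg 5: right by d9 = 119/8 → (335/8, 3)
  seg 6: down by d2 = 11 → (335/8, -8)
  seg 7: left by d2 = 11 → (247/8, -8)
  seg 8: left by d7 = -21/20 → (1277/40, -8)
  seg 9: up by d11 = 1331/40 → (1277/40, 1011/40)

d5 = -9
d6 = -9/4
d7 = -21/20
d8 = 139/20
d9 = 119/8
d10 = 839/40
d11 = 1331/40
d12 = 8
endpoint = (1277/40, 1011/40)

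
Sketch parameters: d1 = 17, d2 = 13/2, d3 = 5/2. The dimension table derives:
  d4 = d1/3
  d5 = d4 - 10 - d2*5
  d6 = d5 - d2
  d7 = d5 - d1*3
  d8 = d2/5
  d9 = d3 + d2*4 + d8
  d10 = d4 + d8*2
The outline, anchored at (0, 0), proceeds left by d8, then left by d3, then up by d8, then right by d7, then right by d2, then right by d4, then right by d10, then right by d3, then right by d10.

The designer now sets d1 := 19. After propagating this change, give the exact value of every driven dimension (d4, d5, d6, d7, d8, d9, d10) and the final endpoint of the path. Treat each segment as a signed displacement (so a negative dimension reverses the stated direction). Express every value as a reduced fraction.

d4 = 19/3
d5 = -217/6
d6 = -128/3
d7 = -559/6
d8 = 13/10
d9 = 149/5
d10 = 134/15
endpoint = (-1913/30, 13/10)

Apply edit: d1 := 19
  d4 = d1/3 = 19/3
  d5 = d4 - 10 - d2*5 = -217/6
  d6 = d5 - d2 = -128/3
  d7 = d5 - d1*3 = -559/6
  d8 = d2/5 = 13/10
  d9 = d3 + d2*4 + d8 = 149/5
  d10 = d4 + d8*2 = 134/15
Walk from origin (0, 0):
  seg 1: left by d8 = 13/10 → (-13/10, 0)
  seg 2: left by d3 = 5/2 → (-19/5, 0)
  seg 3: up by d8 = 13/10 → (-19/5, 13/10)
  seg 4: right by d7 = -559/6 → (-2909/30, 13/10)
  seg 5: right by d2 = 13/2 → (-1357/15, 13/10)
  seg 6: right by d4 = 19/3 → (-1262/15, 13/10)
  seg 7: right by d10 = 134/15 → (-376/5, 13/10)
  seg 8: right by d3 = 5/2 → (-727/10, 13/10)
  seg 9: right by d10 = 134/15 → (-1913/30, 13/10)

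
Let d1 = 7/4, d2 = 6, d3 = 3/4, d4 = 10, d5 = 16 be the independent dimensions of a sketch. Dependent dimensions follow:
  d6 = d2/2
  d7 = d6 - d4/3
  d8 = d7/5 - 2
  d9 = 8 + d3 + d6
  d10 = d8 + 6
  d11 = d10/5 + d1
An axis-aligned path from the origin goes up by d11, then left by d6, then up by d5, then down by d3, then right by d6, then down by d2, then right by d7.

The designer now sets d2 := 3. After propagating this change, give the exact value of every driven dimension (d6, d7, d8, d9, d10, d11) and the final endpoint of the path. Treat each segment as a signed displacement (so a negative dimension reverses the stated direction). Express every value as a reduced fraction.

d6 = 3/2
d7 = -11/6
d8 = -71/30
d9 = 41/4
d10 = 109/30
d11 = 743/300
endpoint = (-11/6, 2209/150)

Apply edit: d2 := 3
  d6 = d2/2 = 3/2
  d7 = d6 - d4/3 = -11/6
  d8 = d7/5 - 2 = -71/30
  d9 = 8 + d3 + d6 = 41/4
  d10 = d8 + 6 = 109/30
  d11 = d10/5 + d1 = 743/300
Walk from origin (0, 0):
  seg 1: up by d11 = 743/300 → (0, 743/300)
  seg 2: left by d6 = 3/2 → (-3/2, 743/300)
  seg 3: up by d5 = 16 → (-3/2, 5543/300)
  seg 4: down by d3 = 3/4 → (-3/2, 2659/150)
  seg 5: right by d6 = 3/2 → (0, 2659/150)
  seg 6: down by d2 = 3 → (0, 2209/150)
  seg 7: right by d7 = -11/6 → (-11/6, 2209/150)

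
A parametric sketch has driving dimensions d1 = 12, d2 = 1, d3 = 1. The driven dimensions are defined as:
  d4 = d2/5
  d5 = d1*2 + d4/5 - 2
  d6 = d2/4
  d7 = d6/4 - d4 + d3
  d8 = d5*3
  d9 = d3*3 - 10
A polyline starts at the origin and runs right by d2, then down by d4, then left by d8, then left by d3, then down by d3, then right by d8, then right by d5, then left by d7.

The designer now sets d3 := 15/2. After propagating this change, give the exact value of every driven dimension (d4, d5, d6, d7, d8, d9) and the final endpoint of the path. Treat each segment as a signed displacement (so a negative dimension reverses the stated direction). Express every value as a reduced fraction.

d4 = 1/5
d5 = 551/25
d6 = 1/4
d7 = 589/80
d8 = 1653/25
d9 = 25/2
endpoint = (3271/400, -77/10)

Apply edit: d3 := 15/2
  d4 = d2/5 = 1/5
  d5 = d1*2 + d4/5 - 2 = 551/25
  d6 = d2/4 = 1/4
  d7 = d6/4 - d4 + d3 = 589/80
  d8 = d5*3 = 1653/25
  d9 = d3*3 - 10 = 25/2
Walk from origin (0, 0):
  seg 1: right by d2 = 1 → (1, 0)
  seg 2: down by d4 = 1/5 → (1, -1/5)
  seg 3: left by d8 = 1653/25 → (-1628/25, -1/5)
  seg 4: left by d3 = 15/2 → (-3631/50, -1/5)
  seg 5: down by d3 = 15/2 → (-3631/50, -77/10)
  seg 6: right by d8 = 1653/25 → (-13/2, -77/10)
  seg 7: right by d5 = 551/25 → (777/50, -77/10)
  seg 8: left by d7 = 589/80 → (3271/400, -77/10)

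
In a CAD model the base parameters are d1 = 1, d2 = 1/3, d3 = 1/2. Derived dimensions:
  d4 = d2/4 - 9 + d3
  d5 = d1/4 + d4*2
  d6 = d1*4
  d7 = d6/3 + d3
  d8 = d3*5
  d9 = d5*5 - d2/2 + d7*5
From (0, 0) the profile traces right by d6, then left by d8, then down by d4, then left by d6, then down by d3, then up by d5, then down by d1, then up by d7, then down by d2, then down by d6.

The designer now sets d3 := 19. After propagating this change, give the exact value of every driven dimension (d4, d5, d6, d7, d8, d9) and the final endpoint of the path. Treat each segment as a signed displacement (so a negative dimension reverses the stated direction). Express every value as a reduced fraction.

Apply edit: d3 := 19
  d4 = d2/4 - 9 + d3 = 121/12
  d5 = d1/4 + d4*2 = 245/12
  d6 = d1*4 = 4
  d7 = d6/3 + d3 = 61/3
  d8 = d3*5 = 95
  d9 = d5*5 - d2/2 + d7*5 = 2443/12
Walk from origin (0, 0):
  seg 1: right by d6 = 4 → (4, 0)
  seg 2: left by d8 = 95 → (-91, 0)
  seg 3: down by d4 = 121/12 → (-91, -121/12)
  seg 4: left by d6 = 4 → (-95, -121/12)
  seg 5: down by d3 = 19 → (-95, -349/12)
  seg 6: up by d5 = 245/12 → (-95, -26/3)
  seg 7: down by d1 = 1 → (-95, -29/3)
  seg 8: up by d7 = 61/3 → (-95, 32/3)
  seg 9: down by d2 = 1/3 → (-95, 31/3)
  seg 10: down by d6 = 4 → (-95, 19/3)

d4 = 121/12
d5 = 245/12
d6 = 4
d7 = 61/3
d8 = 95
d9 = 2443/12
endpoint = (-95, 19/3)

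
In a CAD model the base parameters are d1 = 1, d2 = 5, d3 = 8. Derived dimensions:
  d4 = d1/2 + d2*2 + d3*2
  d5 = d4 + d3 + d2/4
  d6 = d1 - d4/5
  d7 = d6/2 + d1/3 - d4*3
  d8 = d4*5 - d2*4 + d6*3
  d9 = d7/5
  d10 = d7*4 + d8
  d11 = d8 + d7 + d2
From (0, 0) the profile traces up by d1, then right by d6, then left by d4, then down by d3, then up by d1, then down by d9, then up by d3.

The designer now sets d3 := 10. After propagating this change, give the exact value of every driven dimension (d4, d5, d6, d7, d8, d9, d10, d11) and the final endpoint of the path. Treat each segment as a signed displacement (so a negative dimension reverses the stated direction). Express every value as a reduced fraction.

Apply edit: d3 := 10
  d4 = d1/2 + d2*2 + d3*2 = 61/2
  d5 = d4 + d3 + d2/4 = 167/4
  d6 = d1 - d4/5 = -51/10
  d7 = d6/2 + d1/3 - d4*3 = -5623/60
  d8 = d4*5 - d2*4 + d6*3 = 586/5
  d9 = d7/5 = -5623/300
  d10 = d7*4 + d8 = -773/3
  d11 = d8 + d7 + d2 = 1709/60
Walk from origin (0, 0):
  seg 1: up by d1 = 1 → (0, 1)
  seg 2: right by d6 = -51/10 → (-51/10, 1)
  seg 3: left by d4 = 61/2 → (-178/5, 1)
  seg 4: down by d3 = 10 → (-178/5, -9)
  seg 5: up by d1 = 1 → (-178/5, -8)
  seg 6: down by d9 = -5623/300 → (-178/5, 3223/300)
  seg 7: up by d3 = 10 → (-178/5, 6223/300)

d4 = 61/2
d5 = 167/4
d6 = -51/10
d7 = -5623/60
d8 = 586/5
d9 = -5623/300
d10 = -773/3
d11 = 1709/60
endpoint = (-178/5, 6223/300)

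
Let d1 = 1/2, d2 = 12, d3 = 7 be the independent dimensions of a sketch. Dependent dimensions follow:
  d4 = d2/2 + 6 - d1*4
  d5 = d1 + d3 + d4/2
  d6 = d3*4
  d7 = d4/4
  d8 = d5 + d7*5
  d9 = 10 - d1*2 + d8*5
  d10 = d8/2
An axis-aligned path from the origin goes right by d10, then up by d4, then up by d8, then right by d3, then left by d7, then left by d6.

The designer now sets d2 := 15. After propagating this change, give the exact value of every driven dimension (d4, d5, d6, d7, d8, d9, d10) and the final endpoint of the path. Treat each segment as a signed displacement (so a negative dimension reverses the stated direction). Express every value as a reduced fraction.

d4 = 23/2
d5 = 53/4
d6 = 28
d7 = 23/8
d8 = 221/8
d9 = 1177/8
d10 = 221/16
endpoint = (-161/16, 313/8)

Apply edit: d2 := 15
  d4 = d2/2 + 6 - d1*4 = 23/2
  d5 = d1 + d3 + d4/2 = 53/4
  d6 = d3*4 = 28
  d7 = d4/4 = 23/8
  d8 = d5 + d7*5 = 221/8
  d9 = 10 - d1*2 + d8*5 = 1177/8
  d10 = d8/2 = 221/16
Walk from origin (0, 0):
  seg 1: right by d10 = 221/16 → (221/16, 0)
  seg 2: up by d4 = 23/2 → (221/16, 23/2)
  seg 3: up by d8 = 221/8 → (221/16, 313/8)
  seg 4: right by d3 = 7 → (333/16, 313/8)
  seg 5: left by d7 = 23/8 → (287/16, 313/8)
  seg 6: left by d6 = 28 → (-161/16, 313/8)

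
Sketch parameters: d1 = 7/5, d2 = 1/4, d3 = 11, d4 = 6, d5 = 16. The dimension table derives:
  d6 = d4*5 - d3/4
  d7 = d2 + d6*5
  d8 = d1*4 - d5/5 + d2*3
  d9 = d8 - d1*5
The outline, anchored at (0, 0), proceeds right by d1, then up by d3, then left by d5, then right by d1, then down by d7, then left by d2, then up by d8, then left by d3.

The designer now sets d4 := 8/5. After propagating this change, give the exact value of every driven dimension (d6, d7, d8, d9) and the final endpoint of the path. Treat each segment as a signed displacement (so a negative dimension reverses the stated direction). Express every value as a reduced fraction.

d6 = 21/4
d7 = 53/2
d8 = 63/20
d9 = -77/20
endpoint = (-489/20, -247/20)

Apply edit: d4 := 8/5
  d6 = d4*5 - d3/4 = 21/4
  d7 = d2 + d6*5 = 53/2
  d8 = d1*4 - d5/5 + d2*3 = 63/20
  d9 = d8 - d1*5 = -77/20
Walk from origin (0, 0):
  seg 1: right by d1 = 7/5 → (7/5, 0)
  seg 2: up by d3 = 11 → (7/5, 11)
  seg 3: left by d5 = 16 → (-73/5, 11)
  seg 4: right by d1 = 7/5 → (-66/5, 11)
  seg 5: down by d7 = 53/2 → (-66/5, -31/2)
  seg 6: left by d2 = 1/4 → (-269/20, -31/2)
  seg 7: up by d8 = 63/20 → (-269/20, -247/20)
  seg 8: left by d3 = 11 → (-489/20, -247/20)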